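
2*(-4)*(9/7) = -72/7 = -10.29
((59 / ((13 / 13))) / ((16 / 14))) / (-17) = -413 / 136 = -3.04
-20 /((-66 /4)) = 40 /33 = 1.21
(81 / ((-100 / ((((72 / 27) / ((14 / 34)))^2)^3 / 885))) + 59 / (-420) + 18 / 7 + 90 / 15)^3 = -169799174954519581010160098760788692831 / 822852628293737227510099125000000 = -206354.30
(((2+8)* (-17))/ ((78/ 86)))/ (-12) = 3655/ 234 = 15.62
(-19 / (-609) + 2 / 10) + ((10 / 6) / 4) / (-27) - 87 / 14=-1972673 / 328860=-6.00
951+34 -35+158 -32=1076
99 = 99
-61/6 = -10.17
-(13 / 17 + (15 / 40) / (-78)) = -2687 / 3536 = -0.76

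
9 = 9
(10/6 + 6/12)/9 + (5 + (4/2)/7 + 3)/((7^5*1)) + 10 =65063029/6353046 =10.24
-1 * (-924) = 924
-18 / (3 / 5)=-30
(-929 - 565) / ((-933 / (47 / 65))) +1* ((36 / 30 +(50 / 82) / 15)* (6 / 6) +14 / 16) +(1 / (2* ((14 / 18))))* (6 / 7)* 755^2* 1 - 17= 306131156172979 / 974686440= 314081.68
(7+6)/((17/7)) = 91/17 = 5.35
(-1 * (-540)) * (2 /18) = 60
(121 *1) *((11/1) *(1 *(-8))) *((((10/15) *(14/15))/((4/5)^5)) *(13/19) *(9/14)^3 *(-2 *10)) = 4379821875/59584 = 73506.68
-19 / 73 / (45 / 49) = -931 / 3285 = -0.28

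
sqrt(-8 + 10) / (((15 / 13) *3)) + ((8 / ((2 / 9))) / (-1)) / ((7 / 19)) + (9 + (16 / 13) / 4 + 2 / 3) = -87.33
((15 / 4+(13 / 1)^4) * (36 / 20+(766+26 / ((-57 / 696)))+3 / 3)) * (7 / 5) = 8573195547 / 475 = 18048832.73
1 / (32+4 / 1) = 1 / 36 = 0.03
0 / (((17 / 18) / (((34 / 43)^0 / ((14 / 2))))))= 0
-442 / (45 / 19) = -8398 / 45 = -186.62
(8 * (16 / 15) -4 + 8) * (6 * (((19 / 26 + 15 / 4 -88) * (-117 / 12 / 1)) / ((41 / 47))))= 28781061 / 410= 70197.71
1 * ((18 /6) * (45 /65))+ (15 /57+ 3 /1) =1319 /247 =5.34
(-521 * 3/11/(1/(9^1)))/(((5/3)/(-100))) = 844020/11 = 76729.09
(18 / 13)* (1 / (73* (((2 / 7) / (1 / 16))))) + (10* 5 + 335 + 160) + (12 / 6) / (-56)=57923605 / 106288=544.97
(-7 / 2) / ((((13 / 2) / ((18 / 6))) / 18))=-378 / 13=-29.08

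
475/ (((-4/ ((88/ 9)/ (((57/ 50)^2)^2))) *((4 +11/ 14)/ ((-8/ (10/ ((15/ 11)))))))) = 17500000000/ 111671379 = 156.71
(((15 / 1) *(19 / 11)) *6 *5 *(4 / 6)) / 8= 1425 / 22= 64.77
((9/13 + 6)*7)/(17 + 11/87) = 52983/19370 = 2.74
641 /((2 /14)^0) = 641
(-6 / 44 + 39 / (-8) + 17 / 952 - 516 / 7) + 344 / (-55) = -65421 / 770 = -84.96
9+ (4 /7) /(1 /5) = 83 /7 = 11.86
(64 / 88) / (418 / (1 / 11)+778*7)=2 / 27621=0.00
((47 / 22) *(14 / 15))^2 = 108241 / 27225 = 3.98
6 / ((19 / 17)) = 102 / 19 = 5.37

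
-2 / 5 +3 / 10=-0.10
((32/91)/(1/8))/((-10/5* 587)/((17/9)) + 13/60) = -261120/57670249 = -0.00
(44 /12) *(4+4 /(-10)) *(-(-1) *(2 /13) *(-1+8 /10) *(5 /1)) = -132 /65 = -2.03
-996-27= -1023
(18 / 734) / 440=9 / 161480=0.00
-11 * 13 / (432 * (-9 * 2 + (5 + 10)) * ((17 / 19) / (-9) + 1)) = 247 / 2016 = 0.12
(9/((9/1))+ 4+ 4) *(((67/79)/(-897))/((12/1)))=-67/94484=-0.00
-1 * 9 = -9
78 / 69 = 26 / 23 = 1.13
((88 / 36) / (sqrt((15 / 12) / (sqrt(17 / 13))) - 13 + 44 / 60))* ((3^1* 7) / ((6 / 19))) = 1463 / (9* (-184 / 15 + 13^(1 / 4)* 17^(3 / 4)* (34* sqrt(5)) / 1156)) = -14.49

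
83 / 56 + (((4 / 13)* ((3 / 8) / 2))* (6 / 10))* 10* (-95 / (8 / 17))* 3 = -303077 / 1456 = -208.16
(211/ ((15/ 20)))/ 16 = 211/ 12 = 17.58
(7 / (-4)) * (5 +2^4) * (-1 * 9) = 1323 / 4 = 330.75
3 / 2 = 1.50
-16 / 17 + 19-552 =-9077 / 17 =-533.94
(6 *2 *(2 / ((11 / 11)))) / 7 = 24 / 7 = 3.43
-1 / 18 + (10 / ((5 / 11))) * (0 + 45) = 17819 / 18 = 989.94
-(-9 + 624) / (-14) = 615 / 14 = 43.93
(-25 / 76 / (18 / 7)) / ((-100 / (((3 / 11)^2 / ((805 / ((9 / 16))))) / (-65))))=-9 / 8798732800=-0.00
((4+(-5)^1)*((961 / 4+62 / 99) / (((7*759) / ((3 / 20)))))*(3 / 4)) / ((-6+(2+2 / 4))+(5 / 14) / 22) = 95387 / 65152560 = 0.00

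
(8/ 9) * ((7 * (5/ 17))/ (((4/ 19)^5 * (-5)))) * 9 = -17332693/ 2176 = -7965.39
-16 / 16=-1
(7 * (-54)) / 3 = -126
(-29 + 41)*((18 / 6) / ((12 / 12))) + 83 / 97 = 3575 / 97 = 36.86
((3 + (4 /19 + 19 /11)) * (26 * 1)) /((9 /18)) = 53664 /209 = 256.77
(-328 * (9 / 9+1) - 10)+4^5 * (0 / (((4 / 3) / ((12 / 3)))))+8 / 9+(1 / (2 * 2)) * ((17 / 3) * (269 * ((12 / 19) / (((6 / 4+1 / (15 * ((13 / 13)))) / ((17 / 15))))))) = -3946160 / 8037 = -491.00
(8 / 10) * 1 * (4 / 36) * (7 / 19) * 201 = 1876 / 285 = 6.58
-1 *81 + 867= 786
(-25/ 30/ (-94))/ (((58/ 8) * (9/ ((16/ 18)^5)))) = 163840/ 2173062249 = 0.00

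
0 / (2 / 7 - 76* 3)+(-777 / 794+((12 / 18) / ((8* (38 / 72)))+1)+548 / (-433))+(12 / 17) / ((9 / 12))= -16113863 / 111048046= -0.15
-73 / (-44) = 73 / 44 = 1.66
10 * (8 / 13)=80 / 13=6.15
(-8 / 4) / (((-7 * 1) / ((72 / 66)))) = 24 / 77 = 0.31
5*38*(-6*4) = -4560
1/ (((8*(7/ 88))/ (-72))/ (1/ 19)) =-792/ 133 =-5.95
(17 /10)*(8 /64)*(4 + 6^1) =17 /8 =2.12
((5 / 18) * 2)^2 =25 / 81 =0.31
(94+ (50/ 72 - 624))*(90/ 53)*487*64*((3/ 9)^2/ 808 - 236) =318517669978700/ 48177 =6611405234.42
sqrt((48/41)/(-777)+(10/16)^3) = sqrt(28016808554)/339808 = 0.49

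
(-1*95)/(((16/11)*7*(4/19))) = -19855/448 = -44.32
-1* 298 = -298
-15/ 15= -1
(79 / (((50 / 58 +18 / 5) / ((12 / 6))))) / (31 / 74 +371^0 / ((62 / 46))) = 52555540 / 1722961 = 30.50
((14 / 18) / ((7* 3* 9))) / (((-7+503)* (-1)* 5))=-0.00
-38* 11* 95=-39710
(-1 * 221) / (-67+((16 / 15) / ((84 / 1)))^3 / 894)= 3087674123625 / 936082200343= 3.30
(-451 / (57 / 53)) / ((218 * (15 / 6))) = -23903 / 31065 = -0.77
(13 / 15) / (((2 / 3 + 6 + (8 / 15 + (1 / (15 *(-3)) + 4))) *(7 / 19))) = 741 / 3521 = 0.21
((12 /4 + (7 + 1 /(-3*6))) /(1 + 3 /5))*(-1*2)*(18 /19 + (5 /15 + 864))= -44142295 /4104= -10755.92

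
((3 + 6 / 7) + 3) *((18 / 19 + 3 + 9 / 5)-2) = 17088 / 665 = 25.70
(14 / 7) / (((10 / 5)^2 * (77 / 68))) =34 / 77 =0.44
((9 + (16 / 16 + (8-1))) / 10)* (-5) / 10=-17 / 20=-0.85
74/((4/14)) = 259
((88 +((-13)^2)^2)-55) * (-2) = -57188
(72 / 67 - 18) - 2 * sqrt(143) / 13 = -1134 / 67 - 2 * sqrt(143) / 13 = -18.77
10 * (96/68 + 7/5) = 478/17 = 28.12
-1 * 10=-10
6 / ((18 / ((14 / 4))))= 7 / 6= 1.17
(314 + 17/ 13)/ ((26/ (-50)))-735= -226690/ 169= -1341.36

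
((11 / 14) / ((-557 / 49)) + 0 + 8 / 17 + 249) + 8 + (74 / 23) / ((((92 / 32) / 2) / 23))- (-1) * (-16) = 127570795 / 435574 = 292.88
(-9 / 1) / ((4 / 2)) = -9 / 2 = -4.50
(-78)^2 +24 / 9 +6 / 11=200878 / 33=6087.21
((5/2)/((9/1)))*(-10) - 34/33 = -377/99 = -3.81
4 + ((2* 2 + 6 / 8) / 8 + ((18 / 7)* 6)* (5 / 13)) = 30657 / 2912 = 10.53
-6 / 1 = -6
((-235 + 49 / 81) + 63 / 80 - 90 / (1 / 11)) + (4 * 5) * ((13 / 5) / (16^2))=-31710643 / 25920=-1223.40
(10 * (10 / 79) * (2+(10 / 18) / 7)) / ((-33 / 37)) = -484700 / 164241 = -2.95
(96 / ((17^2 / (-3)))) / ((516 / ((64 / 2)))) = -0.06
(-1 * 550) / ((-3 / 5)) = 916.67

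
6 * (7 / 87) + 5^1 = 159 / 29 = 5.48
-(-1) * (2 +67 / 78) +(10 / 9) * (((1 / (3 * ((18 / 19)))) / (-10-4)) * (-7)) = 3.05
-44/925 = -0.05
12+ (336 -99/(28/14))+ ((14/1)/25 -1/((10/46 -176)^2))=244419453647/817292450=299.06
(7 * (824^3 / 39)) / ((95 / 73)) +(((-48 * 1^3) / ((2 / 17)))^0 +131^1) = 285892839524 / 3705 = 77164059.25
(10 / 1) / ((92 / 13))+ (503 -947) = -20359 / 46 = -442.59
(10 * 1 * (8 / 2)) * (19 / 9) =760 / 9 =84.44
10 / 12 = 5 / 6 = 0.83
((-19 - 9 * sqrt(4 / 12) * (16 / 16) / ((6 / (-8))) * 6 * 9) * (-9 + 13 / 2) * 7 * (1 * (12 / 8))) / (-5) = 1864.40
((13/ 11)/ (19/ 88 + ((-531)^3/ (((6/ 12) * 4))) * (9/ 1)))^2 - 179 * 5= -3146158031013835506463839/ 3515260369847860901089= -895.00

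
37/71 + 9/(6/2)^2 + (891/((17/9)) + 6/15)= 473.63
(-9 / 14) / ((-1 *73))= 9 / 1022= 0.01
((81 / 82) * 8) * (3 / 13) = 972 / 533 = 1.82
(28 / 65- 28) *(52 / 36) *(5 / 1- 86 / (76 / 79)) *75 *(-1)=-4789120 / 19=-252058.95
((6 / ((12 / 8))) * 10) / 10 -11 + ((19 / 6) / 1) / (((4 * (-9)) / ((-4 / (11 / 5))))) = -4063 / 594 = -6.84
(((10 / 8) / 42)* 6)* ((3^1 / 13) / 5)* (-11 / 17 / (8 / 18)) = -297 / 24752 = -0.01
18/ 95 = 0.19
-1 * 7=-7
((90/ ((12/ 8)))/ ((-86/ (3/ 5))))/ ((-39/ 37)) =222/ 559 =0.40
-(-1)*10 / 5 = 2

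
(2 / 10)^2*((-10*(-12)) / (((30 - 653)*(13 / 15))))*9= -648 / 8099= -0.08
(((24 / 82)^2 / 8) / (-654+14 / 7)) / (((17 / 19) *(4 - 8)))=0.00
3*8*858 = 20592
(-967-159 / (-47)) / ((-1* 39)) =45290 / 1833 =24.71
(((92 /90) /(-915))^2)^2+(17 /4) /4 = 48863362881703279921 /45989047418006250000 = 1.06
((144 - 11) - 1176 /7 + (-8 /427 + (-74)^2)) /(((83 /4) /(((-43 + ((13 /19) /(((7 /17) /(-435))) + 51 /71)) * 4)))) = -268567825655184 /334669363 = -802487.04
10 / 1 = 10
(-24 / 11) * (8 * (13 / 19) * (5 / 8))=-1560 / 209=-7.46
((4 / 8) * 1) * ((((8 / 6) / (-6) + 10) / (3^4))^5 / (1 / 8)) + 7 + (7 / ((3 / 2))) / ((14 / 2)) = 7.67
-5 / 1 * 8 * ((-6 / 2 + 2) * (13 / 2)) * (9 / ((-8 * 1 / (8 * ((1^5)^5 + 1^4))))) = -4680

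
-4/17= -0.24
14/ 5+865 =4339/ 5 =867.80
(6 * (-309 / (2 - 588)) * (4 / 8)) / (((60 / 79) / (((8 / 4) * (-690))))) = -1684359 / 586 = -2874.33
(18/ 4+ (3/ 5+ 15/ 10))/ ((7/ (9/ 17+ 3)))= 396/ 119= 3.33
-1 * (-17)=17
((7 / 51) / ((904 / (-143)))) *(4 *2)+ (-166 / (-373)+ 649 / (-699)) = -329124512 / 500856567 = -0.66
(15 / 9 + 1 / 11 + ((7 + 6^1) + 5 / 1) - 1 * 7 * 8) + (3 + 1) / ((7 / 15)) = -6392 / 231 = -27.67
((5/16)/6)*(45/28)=75/896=0.08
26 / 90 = 0.29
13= 13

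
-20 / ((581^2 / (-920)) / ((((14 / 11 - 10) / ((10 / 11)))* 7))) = -3.66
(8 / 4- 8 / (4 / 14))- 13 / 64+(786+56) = 52211 / 64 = 815.80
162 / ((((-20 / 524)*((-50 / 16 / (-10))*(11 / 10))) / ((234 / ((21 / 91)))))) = -688611456 / 55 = -12520208.29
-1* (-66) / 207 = 22 / 69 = 0.32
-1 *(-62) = 62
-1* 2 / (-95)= 2 / 95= 0.02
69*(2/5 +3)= 1173/5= 234.60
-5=-5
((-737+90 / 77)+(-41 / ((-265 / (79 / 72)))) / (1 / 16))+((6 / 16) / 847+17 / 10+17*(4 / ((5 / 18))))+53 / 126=-7857263717 / 16160760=-486.19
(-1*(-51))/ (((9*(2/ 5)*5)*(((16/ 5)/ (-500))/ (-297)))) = 1051875/ 8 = 131484.38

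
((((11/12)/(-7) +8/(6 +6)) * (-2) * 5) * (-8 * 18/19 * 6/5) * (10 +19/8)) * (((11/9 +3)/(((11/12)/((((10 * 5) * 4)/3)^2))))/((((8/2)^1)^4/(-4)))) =-192857.14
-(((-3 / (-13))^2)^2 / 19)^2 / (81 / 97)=-7857 / 294478790281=-0.00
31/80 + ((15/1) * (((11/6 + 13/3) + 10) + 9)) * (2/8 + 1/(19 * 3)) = 462317/4560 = 101.39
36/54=2/3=0.67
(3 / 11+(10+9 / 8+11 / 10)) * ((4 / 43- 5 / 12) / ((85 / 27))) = -1.28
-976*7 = -6832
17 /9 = 1.89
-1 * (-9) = 9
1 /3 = 0.33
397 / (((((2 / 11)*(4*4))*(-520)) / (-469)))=2048123 / 16640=123.08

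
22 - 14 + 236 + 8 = 252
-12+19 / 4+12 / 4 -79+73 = -41 / 4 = -10.25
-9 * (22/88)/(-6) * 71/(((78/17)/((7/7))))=1207/208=5.80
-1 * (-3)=3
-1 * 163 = -163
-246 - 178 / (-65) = -243.26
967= 967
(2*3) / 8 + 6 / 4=9 / 4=2.25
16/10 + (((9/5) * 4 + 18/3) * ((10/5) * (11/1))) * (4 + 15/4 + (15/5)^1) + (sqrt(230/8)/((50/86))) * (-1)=15617/5 - 43 * sqrt(115)/50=3114.18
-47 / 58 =-0.81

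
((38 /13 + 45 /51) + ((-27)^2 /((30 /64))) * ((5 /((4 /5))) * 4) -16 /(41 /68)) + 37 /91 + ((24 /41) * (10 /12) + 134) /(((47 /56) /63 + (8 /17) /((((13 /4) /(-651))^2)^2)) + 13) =38857.68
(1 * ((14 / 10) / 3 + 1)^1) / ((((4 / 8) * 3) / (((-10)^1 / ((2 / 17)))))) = -748 / 9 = -83.11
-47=-47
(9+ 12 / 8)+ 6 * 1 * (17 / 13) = 18.35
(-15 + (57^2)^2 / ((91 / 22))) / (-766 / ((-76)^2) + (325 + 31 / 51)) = 34204789008216 / 4362412145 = 7840.80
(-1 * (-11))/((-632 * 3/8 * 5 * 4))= -11/4740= -0.00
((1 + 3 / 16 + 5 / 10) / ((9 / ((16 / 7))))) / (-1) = -3 / 7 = -0.43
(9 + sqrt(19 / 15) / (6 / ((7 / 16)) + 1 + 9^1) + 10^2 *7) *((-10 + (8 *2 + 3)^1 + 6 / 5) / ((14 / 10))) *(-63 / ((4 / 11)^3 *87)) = -144382887 / 1856 -475167 *sqrt(285) / 1540480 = -77797.71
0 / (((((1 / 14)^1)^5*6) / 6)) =0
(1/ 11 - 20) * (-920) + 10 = 201590/ 11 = 18326.36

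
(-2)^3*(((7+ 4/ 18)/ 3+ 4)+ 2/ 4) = -1492/ 27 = -55.26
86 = 86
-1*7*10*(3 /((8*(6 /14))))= -245 /4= -61.25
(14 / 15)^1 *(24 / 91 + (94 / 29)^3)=30467392 / 951171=32.03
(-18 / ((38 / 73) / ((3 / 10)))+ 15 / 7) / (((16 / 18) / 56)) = -98523 / 190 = -518.54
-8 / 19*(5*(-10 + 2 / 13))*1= 5120 / 247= 20.73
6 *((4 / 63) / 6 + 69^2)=1799662 / 63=28566.06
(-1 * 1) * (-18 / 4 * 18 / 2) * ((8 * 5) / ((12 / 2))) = 270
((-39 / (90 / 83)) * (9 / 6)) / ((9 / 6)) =-1079 / 30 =-35.97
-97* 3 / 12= -24.25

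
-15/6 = -5/2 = -2.50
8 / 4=2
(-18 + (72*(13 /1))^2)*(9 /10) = 3942351 /5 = 788470.20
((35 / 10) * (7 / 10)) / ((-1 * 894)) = -49 / 17880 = -0.00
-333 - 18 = -351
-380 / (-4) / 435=19 / 87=0.22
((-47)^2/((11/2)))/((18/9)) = 2209/11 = 200.82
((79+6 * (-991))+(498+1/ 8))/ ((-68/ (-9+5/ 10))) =-42951/ 64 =-671.11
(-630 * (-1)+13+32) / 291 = 2.32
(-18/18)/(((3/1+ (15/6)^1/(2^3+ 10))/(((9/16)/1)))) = -0.18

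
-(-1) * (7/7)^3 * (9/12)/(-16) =-0.05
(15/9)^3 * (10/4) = 625/54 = 11.57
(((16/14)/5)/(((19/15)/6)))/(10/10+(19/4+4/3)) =1728/11305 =0.15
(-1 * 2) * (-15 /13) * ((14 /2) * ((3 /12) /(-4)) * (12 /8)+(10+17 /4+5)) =8925 /208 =42.91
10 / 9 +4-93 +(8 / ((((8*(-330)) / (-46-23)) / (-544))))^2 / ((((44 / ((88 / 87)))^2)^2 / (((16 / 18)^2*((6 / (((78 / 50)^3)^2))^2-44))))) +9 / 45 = -1695836634579170787611714121560834 / 19311685637935261320538833555225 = -87.81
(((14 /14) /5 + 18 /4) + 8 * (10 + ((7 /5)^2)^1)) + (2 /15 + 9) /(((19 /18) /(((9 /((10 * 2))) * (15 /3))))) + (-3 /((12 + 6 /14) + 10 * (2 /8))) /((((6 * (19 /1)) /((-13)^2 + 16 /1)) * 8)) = 95151241 /794200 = 119.81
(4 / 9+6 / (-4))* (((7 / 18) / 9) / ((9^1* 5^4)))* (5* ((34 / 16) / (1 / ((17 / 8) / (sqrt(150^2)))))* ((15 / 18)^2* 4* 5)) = -0.00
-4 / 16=-1 / 4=-0.25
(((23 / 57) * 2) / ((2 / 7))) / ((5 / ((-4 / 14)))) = -0.16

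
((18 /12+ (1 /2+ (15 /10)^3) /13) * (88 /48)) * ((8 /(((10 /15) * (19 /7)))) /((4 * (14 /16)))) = 2057 /494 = 4.16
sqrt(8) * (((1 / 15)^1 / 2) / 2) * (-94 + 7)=-29 * sqrt(2) / 10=-4.10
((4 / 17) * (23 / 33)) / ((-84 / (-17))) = 23 / 693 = 0.03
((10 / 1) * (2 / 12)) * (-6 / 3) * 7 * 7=-490 / 3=-163.33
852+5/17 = 14489/17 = 852.29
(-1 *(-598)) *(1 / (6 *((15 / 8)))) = 53.16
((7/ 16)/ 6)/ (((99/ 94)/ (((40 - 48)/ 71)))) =-329/ 42174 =-0.01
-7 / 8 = -0.88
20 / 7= 2.86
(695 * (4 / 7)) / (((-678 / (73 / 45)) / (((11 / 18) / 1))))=-111617 / 192213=-0.58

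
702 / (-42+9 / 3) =-18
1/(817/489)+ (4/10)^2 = 15493/20425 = 0.76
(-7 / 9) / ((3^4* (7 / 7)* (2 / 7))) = -49 / 1458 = -0.03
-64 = -64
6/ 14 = 3/ 7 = 0.43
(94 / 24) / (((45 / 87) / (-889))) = -1211707 / 180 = -6731.71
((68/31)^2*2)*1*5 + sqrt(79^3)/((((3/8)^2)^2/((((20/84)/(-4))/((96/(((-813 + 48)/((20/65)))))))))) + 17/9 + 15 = 54801.86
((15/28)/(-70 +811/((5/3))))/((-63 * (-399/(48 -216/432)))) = 125/51441768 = 0.00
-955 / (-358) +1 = 1313 / 358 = 3.67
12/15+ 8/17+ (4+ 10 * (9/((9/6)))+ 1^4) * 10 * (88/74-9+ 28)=41275746/3145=13124.24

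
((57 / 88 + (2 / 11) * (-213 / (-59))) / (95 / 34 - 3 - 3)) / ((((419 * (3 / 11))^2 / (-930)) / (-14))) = -457934015 / 1129032791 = -0.41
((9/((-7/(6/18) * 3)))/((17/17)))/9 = -1/63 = -0.02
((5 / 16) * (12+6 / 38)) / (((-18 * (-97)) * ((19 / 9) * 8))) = 1155 / 8964352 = 0.00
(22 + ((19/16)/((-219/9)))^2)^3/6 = 1775.24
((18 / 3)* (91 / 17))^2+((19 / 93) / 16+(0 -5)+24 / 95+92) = 45706734653 / 40853040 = 1118.81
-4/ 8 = -1/ 2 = -0.50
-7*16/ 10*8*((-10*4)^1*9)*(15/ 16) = 30240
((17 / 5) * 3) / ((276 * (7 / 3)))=51 / 3220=0.02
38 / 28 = 19 / 14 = 1.36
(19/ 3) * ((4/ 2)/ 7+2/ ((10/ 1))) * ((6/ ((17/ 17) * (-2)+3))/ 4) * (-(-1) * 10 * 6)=1938/ 7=276.86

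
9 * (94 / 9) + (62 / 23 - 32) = 1488 / 23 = 64.70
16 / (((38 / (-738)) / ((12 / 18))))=-3936 / 19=-207.16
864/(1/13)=11232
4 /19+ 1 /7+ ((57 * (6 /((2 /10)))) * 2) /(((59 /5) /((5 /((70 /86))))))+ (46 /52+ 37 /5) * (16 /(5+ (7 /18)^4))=486013944425297 /268942310455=1807.13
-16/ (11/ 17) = -272/ 11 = -24.73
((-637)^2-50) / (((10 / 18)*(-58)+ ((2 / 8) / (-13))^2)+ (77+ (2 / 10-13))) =49367887920 / 3891101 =12687.38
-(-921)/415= 921/415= 2.22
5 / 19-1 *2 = -33 / 19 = -1.74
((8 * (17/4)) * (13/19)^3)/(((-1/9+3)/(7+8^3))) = 13419783/6859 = 1956.52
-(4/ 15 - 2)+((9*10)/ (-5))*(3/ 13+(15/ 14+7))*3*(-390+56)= 204395336/ 1365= 149740.17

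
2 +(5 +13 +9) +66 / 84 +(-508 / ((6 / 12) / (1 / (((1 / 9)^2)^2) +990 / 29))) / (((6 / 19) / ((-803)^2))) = -5554910492929563 / 406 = -13682045549087.59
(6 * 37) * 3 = 666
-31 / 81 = -0.38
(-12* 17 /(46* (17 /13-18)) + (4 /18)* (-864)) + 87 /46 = -1895013 /9982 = -189.84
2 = 2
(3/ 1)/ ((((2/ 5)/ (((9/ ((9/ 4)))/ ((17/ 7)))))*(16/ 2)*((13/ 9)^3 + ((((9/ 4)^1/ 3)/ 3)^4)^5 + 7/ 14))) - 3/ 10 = 9538420444041171/ 68398262267617430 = 0.14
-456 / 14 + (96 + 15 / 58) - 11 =21391 / 406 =52.69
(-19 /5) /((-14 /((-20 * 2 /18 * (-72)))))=304 /7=43.43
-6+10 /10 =-5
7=7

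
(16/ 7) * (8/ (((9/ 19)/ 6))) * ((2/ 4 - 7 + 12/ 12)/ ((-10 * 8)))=1672/ 105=15.92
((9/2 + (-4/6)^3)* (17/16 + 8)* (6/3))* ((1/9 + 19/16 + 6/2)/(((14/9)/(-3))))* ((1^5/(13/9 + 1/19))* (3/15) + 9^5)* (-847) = 4140767675517583/131072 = 31591550258.77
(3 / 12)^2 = 1 / 16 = 0.06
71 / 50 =1.42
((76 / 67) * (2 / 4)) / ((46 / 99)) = 1881 / 1541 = 1.22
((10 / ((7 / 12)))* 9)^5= 1469328076800000 / 16807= 87423578080.56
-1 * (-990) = 990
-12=-12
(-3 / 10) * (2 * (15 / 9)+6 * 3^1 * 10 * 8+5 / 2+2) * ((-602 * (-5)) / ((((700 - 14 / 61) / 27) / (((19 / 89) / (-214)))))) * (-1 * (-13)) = 151959840669 / 232285016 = 654.20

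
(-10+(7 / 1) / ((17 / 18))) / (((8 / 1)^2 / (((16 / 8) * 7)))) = -77 / 136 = -0.57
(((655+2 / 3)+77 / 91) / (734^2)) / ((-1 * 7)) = -6401 / 36770097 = -0.00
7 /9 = 0.78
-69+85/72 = -4883/72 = -67.82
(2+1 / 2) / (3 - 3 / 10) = 0.93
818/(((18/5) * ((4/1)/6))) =340.83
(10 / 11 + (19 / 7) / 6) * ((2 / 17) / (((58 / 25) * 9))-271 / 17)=-1308061 / 60291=-21.70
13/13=1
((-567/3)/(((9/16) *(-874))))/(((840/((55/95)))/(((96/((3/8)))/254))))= 1408/5272405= 0.00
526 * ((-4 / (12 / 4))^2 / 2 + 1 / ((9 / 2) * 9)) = 38924 / 81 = 480.54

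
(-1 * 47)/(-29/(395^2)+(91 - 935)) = 7333175/131685129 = 0.06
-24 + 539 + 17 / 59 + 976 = 87986 / 59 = 1491.29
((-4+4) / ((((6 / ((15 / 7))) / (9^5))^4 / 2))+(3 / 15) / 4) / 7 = 1 / 140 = 0.01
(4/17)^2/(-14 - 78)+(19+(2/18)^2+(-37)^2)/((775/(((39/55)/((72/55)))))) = 9709075919/10014370200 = 0.97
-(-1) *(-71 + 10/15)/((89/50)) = -10550/267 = -39.51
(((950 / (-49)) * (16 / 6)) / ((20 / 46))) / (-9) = 17480 / 1323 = 13.21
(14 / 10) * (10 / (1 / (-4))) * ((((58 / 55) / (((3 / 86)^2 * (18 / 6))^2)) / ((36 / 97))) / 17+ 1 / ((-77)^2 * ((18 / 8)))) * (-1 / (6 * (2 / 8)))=663502084965056 / 1417077585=468218.60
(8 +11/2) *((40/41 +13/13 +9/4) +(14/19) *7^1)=789453/6232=126.68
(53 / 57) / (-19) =-53 / 1083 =-0.05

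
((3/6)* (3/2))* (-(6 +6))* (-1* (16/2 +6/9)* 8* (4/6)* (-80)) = -33280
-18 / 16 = -9 / 8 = -1.12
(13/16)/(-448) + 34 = 243699/7168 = 34.00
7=7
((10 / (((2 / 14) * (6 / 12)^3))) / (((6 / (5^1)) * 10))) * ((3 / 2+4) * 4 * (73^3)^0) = 3080 / 3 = 1026.67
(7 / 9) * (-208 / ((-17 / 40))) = 58240 / 153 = 380.65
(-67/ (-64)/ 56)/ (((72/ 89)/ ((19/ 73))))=113297/ 18837504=0.01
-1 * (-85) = 85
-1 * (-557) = 557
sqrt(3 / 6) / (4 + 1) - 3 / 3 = -1 + sqrt(2) / 10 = -0.86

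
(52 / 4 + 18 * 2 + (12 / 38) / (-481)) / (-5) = -89561 / 9139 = -9.80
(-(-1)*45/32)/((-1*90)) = -1/64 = -0.02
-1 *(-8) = 8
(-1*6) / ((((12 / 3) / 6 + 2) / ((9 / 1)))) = -81 / 4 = -20.25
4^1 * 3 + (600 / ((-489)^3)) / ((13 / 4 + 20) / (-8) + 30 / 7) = 144525644084 / 12043807407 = 12.00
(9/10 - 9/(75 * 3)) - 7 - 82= -4407/50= -88.14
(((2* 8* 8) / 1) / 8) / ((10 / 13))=104 / 5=20.80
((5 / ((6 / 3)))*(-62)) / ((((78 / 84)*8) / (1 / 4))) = -1085 / 208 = -5.22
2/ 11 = 0.18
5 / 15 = 1 / 3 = 0.33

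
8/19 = 0.42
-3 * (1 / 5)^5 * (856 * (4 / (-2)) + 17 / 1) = 1017 / 625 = 1.63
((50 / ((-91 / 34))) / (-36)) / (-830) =-85 / 135954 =-0.00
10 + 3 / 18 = 61 / 6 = 10.17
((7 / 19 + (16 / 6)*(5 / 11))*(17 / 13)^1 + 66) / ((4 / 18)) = 1664439 / 5434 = 306.30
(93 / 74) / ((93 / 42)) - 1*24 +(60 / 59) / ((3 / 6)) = -46713 / 2183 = -21.40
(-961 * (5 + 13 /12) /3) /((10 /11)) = -771683 /360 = -2143.56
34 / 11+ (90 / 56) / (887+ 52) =298141 / 96404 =3.09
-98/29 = -3.38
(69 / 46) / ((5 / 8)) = 12 / 5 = 2.40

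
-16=-16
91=91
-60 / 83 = -0.72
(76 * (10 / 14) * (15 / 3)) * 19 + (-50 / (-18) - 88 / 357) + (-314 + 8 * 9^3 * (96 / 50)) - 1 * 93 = 15950.11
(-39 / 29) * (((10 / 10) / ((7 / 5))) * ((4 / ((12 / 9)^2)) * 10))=-8775 / 406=-21.61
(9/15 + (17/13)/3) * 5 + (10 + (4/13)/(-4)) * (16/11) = 8414/429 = 19.61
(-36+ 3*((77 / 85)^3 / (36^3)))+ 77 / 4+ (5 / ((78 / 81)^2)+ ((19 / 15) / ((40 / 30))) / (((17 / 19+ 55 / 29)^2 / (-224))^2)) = 436825641401252861136504317 / 564462491718311431128000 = 773.88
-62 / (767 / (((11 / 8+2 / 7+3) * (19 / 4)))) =-1.79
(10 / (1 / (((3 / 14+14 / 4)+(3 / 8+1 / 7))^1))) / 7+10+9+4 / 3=15511 / 588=26.38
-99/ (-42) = 33/ 14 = 2.36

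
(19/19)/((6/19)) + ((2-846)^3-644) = -601212224.83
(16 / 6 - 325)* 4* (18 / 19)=-23208 / 19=-1221.47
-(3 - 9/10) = -21/10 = -2.10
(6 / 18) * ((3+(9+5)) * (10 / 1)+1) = 57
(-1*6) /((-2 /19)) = 57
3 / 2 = 1.50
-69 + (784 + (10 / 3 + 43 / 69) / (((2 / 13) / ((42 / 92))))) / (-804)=-119071003 / 1701264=-69.99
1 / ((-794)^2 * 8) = 1 / 5043488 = 0.00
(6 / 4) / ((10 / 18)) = 27 / 10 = 2.70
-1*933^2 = -870489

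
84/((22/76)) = 3192/11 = 290.18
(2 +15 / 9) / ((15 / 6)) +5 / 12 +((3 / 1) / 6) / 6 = 59 / 30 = 1.97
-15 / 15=-1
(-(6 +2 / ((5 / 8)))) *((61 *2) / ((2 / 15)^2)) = -63135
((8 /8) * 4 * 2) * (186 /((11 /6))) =8928 /11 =811.64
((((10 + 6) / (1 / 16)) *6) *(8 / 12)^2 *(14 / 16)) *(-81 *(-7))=338688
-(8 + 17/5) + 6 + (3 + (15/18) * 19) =403/30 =13.43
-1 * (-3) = 3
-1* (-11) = 11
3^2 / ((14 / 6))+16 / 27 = 841 / 189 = 4.45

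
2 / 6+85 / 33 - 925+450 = -5193 / 11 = -472.09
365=365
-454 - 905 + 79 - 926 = -2206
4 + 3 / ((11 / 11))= 7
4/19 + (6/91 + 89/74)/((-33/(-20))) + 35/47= 171066673/99222123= 1.72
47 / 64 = 0.73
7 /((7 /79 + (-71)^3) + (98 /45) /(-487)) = -12118995 /619645799972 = -0.00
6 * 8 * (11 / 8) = 66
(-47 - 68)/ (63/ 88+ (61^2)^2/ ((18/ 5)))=-91080/ 3046085587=-0.00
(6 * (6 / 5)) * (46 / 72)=23 / 5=4.60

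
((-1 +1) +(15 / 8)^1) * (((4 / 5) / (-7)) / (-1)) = 3 / 14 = 0.21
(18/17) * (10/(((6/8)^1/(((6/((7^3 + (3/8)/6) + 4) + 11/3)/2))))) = 26.00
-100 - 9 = -109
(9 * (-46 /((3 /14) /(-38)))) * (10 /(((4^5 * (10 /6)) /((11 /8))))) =302841 /512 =591.49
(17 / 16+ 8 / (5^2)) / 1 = 553 / 400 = 1.38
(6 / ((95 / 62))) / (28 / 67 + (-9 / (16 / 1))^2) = 6380544 / 1196525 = 5.33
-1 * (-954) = 954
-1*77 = -77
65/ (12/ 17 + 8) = 1105/ 148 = 7.47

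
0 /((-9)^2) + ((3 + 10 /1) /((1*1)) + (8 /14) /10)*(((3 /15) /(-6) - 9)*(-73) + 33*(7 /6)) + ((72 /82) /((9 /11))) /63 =588474059 /64575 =9113.03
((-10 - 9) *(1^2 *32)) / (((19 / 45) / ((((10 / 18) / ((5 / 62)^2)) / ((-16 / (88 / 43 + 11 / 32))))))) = 3160729 / 172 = 18376.33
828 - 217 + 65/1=676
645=645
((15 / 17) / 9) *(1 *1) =5 / 51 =0.10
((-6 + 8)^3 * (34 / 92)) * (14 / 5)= 952 / 115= 8.28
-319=-319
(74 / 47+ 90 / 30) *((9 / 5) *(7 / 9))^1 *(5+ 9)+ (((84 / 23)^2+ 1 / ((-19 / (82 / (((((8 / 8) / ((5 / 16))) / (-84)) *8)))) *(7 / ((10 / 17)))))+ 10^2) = 13118258317 / 64245992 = 204.19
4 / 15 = 0.27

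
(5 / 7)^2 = 25 / 49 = 0.51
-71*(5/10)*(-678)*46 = 1107174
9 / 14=0.64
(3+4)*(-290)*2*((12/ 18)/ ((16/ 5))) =-5075/ 6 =-845.83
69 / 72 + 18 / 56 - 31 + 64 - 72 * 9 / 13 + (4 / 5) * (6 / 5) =-797509 / 54600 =-14.61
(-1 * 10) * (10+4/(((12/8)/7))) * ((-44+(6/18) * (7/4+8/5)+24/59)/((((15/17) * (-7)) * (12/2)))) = -15702611/47790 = -328.58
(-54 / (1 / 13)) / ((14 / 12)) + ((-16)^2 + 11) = -2343 / 7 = -334.71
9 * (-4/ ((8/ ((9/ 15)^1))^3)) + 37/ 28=146299/ 112000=1.31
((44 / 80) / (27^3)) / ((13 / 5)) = 11 / 1023516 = 0.00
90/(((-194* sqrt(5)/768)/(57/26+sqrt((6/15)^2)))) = -413.05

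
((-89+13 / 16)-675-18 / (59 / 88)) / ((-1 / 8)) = 745793 / 118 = 6320.28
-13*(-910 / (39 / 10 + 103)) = 118300 / 1069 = 110.66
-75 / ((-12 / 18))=225 / 2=112.50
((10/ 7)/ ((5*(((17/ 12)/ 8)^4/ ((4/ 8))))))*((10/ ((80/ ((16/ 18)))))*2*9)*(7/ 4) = 42467328/ 83521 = 508.46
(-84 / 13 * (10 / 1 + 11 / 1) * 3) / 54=-98 / 13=-7.54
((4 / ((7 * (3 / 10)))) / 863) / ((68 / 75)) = 250 / 102697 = 0.00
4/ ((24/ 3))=1/ 2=0.50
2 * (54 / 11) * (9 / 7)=972 / 77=12.62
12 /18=2 /3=0.67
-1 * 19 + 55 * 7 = 366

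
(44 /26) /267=22 /3471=0.01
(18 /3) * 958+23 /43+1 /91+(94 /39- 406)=62744440 /11739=5344.96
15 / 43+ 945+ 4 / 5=203422 / 215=946.15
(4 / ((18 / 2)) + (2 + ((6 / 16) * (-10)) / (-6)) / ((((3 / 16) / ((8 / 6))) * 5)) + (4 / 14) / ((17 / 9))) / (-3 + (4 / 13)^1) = -301366 / 187425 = -1.61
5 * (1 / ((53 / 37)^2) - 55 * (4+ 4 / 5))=-3701035 / 2809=-1317.56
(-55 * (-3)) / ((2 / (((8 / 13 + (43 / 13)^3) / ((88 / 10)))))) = 6064425 / 17576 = 345.04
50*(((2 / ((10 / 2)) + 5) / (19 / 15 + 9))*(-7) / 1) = -2025 / 11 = -184.09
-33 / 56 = -0.59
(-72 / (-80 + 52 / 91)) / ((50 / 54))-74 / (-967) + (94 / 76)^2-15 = -60239981079 / 4852309300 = -12.41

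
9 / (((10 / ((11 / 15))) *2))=33 / 100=0.33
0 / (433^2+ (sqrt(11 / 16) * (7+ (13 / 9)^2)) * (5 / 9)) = 0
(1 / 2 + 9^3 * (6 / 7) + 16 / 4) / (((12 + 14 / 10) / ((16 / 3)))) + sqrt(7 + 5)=2 * sqrt(3) + 117480 / 469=253.95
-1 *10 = -10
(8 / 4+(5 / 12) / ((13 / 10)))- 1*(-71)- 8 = 5095 / 78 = 65.32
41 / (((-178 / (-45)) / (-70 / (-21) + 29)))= 59655 / 178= 335.14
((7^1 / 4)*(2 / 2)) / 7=1 / 4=0.25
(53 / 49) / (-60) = -53 / 2940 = -0.02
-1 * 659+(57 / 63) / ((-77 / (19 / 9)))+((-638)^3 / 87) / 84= -526740190 / 14553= -36194.61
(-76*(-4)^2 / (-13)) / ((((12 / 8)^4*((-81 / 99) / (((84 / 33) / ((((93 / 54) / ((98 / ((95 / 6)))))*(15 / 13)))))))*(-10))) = 17.90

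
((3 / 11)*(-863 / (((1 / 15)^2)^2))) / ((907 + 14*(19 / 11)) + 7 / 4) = -58252500 / 4561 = -12771.87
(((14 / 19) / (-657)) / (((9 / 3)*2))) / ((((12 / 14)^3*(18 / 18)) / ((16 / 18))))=-2401 / 9100107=-0.00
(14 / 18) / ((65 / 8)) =56 / 585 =0.10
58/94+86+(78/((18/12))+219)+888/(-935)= 15673744/43945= 356.67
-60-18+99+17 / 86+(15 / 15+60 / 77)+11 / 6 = 246440 / 9933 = 24.81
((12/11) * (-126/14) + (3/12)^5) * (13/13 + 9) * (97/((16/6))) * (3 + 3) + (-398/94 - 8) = -22699198655/1058816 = -21438.28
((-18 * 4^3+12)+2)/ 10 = -569/ 5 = -113.80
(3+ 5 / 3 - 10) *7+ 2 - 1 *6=-124 / 3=-41.33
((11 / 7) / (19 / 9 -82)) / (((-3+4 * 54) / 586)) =-19338 / 357343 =-0.05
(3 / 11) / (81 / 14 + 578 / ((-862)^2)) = 3900981 / 82767652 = 0.05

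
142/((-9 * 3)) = -142/27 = -5.26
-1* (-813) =813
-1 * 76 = -76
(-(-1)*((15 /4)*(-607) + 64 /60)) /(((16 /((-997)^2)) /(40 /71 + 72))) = -21846599178439 /2130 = -10256619332.60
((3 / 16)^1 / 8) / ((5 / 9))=27 / 640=0.04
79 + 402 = 481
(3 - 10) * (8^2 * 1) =-448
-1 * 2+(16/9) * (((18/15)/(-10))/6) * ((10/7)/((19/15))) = -2.04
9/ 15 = 3/ 5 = 0.60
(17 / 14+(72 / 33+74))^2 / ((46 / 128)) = 2273000976 / 136367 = 16668.26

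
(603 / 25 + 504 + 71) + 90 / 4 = 31081 / 50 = 621.62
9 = 9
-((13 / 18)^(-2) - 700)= 117976 / 169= 698.08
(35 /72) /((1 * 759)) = 0.00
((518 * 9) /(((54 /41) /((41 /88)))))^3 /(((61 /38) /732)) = 1568036015287953841 /766656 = 2045292824014.88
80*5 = 400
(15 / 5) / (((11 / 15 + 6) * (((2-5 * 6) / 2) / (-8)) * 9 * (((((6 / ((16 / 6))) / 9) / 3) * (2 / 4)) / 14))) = 960 / 101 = 9.50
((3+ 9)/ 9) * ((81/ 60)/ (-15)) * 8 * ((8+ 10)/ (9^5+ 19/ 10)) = -864/ 2952545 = -0.00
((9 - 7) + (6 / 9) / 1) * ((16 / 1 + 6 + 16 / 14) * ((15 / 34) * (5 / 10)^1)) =13.61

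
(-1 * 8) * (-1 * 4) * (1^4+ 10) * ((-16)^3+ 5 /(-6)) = -4326256 /3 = -1442085.33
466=466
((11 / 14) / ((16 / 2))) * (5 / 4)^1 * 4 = 55 / 112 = 0.49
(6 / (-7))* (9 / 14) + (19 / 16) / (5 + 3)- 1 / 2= -5661 / 6272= -0.90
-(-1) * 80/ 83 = 80/ 83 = 0.96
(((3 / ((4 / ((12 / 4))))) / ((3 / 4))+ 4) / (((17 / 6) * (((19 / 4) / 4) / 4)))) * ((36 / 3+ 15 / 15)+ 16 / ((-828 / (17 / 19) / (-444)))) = 24287872 / 141151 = 172.07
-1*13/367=-13/367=-0.04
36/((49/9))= 324/49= 6.61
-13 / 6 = -2.17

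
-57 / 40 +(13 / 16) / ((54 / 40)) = -889 / 1080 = -0.82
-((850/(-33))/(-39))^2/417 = -722500/690705873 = -0.00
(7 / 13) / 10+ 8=1047 / 130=8.05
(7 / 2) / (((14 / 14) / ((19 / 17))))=3.91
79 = 79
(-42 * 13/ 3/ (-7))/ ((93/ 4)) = 104/ 93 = 1.12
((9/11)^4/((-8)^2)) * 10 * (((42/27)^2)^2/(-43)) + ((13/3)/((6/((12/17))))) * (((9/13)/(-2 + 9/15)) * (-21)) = 113117255/21405142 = 5.28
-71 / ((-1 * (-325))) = -71 / 325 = -0.22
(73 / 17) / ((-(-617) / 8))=584 / 10489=0.06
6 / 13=0.46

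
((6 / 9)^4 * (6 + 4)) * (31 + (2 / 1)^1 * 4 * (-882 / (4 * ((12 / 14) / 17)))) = -5592800 / 81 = -69046.91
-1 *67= -67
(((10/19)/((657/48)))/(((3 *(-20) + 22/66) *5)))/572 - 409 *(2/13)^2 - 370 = -175237538602/461539507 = -379.68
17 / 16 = 1.06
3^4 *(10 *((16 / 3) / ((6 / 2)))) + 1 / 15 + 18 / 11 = 237881 / 165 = 1441.70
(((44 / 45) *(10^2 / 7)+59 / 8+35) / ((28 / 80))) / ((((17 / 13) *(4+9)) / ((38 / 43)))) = 2697715 / 322371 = 8.37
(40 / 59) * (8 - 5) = 120 / 59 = 2.03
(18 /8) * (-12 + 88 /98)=-1224 /49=-24.98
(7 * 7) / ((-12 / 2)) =-49 / 6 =-8.17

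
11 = 11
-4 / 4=-1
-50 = -50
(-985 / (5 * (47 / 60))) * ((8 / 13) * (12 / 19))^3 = -10457579520 / 708253481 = -14.77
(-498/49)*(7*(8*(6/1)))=-23904/7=-3414.86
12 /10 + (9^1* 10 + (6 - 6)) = 456 /5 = 91.20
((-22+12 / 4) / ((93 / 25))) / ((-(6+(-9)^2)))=475 / 8091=0.06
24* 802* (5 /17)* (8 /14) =384960 /119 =3234.96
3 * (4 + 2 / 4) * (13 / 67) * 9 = 3159 / 134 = 23.57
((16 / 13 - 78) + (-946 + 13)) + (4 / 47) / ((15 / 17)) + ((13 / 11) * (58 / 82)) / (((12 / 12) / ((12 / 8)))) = -8336427587 / 8266830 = -1008.42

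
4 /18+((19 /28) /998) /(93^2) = 0.22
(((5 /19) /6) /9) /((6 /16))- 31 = -47689 /1539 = -30.99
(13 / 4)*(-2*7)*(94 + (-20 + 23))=-8827 / 2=-4413.50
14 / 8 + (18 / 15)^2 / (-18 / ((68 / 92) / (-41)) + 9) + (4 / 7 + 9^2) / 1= 110994379 / 1332100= 83.32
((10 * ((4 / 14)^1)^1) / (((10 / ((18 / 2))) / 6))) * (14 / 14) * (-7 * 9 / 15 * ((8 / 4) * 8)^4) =-21233664 / 5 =-4246732.80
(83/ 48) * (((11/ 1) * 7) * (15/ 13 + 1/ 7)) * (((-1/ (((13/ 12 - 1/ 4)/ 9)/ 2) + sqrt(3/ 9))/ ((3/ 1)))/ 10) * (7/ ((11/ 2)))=-102837/ 650 + 34279 * sqrt(3)/ 14040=-153.98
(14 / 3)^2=196 / 9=21.78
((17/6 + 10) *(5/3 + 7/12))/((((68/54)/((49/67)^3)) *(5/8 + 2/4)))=81530757/10225942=7.97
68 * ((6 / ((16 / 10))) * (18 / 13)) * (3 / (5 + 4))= 1530 / 13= 117.69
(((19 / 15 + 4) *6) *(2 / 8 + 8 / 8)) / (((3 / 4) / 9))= 474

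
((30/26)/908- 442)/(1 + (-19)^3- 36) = 5217353/81376776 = 0.06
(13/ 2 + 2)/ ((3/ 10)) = 85/ 3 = 28.33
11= 11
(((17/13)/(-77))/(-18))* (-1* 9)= -17/2002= -0.01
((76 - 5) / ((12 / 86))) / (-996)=-3053 / 5976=-0.51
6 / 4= 3 / 2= 1.50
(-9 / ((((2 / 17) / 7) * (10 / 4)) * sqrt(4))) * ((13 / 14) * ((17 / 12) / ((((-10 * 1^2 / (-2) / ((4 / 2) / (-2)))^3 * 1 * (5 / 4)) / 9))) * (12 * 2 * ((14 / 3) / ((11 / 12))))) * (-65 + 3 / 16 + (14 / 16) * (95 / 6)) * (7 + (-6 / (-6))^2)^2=-3233677.61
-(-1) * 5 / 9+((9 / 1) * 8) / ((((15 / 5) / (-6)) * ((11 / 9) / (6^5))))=-90699209 / 99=-916153.63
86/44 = 43/22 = 1.95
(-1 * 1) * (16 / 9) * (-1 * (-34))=-544 / 9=-60.44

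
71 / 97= 0.73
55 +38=93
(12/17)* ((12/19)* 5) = 2.23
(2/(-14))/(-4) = 1/28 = 0.04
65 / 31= 2.10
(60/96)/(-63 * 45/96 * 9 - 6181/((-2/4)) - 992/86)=172/3325705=0.00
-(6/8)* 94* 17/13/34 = -141/52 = -2.71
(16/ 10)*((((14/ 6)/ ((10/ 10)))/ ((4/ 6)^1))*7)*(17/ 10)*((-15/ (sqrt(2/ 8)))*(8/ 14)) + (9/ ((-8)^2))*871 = -326373/ 320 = -1019.92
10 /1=10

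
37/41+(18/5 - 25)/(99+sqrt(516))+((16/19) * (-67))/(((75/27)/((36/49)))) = -8416551788/590696225+214 * sqrt(129)/46425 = -14.20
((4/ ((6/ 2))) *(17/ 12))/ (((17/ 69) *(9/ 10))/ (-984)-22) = -1282480/ 14937273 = -0.09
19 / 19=1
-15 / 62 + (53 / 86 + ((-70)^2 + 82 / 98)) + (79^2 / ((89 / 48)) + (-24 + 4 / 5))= 239619002352 / 29066065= 8243.94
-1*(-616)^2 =-379456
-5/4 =-1.25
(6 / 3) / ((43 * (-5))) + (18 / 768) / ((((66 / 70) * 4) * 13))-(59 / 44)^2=-312868617 / 173155840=-1.81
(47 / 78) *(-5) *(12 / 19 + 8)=-26.01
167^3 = 4657463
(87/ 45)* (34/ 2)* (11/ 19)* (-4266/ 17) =-453618/ 95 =-4774.93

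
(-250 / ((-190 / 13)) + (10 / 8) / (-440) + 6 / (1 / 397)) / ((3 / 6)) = 16045197 / 3344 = 4798.20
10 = 10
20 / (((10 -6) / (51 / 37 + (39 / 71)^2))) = 1566840 / 186517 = 8.40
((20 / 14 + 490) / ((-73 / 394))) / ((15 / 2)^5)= -0.11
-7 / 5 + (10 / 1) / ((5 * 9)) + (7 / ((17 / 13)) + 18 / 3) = 7784 / 765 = 10.18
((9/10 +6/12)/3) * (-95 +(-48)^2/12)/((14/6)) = 97/5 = 19.40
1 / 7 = 0.14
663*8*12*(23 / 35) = 1463904 / 35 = 41825.83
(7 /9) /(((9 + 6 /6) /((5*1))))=7 /18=0.39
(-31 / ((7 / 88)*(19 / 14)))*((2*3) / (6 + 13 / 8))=-261888 / 1159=-225.96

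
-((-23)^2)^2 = -279841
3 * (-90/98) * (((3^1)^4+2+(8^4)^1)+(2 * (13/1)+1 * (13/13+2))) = -568080/49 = -11593.47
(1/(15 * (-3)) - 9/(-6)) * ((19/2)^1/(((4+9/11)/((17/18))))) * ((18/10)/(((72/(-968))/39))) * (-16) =1486639154/35775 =41555.25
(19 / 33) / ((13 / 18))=114 / 143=0.80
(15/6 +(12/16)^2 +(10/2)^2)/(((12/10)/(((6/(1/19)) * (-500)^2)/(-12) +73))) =-5331711115/96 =-55538657.45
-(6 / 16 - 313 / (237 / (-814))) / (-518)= 291281 / 140304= 2.08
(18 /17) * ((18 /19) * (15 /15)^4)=324 /323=1.00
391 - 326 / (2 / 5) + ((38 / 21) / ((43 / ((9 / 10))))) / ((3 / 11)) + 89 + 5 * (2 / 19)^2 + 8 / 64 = -1454669703 / 4346440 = -334.68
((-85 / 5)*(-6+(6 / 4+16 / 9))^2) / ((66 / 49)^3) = -4802079233 / 93148704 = -51.55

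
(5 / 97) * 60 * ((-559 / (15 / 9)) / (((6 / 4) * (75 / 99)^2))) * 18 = -21689.11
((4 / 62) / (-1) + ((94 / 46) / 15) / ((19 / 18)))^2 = 19114384 / 4588030225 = 0.00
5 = 5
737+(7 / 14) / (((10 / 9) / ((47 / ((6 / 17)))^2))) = 697361 / 80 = 8717.01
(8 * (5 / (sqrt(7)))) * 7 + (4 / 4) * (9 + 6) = 15 + 40 * sqrt(7) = 120.83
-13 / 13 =-1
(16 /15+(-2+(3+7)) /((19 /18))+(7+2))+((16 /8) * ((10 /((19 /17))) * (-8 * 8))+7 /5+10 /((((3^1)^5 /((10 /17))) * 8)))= -883954513 /784890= -1126.21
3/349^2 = 3/121801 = 0.00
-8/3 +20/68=-121/51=-2.37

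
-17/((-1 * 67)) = 17/67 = 0.25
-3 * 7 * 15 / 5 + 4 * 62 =185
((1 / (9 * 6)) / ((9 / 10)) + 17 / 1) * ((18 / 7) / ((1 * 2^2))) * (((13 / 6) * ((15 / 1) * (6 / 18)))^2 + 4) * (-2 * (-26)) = 117456196 / 1701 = 69051.26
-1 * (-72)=72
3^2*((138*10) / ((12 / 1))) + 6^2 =1071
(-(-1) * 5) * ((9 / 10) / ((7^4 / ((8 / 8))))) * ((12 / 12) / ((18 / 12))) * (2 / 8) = 3 / 9604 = 0.00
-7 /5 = -1.40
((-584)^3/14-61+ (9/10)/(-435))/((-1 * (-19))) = -144403729571/192850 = -748787.81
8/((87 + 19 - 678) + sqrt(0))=-2/143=-0.01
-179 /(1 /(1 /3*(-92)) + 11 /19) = -312892 /955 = -327.64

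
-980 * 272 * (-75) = 19992000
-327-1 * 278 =-605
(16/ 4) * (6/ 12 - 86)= -342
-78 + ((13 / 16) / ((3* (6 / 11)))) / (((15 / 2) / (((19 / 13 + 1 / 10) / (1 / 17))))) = -1646839 / 21600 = -76.24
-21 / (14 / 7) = -21 / 2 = -10.50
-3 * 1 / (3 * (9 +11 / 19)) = -19 / 182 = -0.10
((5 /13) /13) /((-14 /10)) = -25 /1183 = -0.02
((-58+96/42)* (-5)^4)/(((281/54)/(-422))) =5554575000/1967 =2823881.55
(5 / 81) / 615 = 1 / 9963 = 0.00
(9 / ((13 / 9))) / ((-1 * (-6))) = 27 / 26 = 1.04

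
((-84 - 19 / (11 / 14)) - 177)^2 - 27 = 9837502 / 121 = 81301.67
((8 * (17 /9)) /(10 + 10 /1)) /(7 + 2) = 34 /405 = 0.08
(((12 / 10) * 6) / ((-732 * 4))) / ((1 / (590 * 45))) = -7965 / 122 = -65.29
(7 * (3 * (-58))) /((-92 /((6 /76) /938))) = 261 /234232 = 0.00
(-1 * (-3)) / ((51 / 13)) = 13 / 17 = 0.76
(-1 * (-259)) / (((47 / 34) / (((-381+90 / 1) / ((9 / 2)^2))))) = -3416728 / 1269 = -2692.46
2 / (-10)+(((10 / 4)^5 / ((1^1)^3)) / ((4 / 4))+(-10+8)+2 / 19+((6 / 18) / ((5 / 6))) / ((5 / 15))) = 58831 / 608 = 96.76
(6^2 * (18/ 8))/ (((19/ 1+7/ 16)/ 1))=1296/ 311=4.17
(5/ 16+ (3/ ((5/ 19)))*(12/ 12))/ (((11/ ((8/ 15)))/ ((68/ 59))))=31858/ 48675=0.65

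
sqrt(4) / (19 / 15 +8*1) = 30 / 139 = 0.22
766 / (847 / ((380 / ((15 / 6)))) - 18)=-116432 / 1889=-61.64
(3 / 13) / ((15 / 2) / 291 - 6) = -582 / 15067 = -0.04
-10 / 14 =-0.71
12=12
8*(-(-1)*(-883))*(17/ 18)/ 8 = -15011/ 18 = -833.94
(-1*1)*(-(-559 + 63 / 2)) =-1055 / 2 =-527.50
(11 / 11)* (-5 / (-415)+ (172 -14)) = 13115 / 83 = 158.01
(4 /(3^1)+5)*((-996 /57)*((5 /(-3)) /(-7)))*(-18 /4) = 830 /7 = 118.57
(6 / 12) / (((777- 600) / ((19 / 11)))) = 19 / 3894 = 0.00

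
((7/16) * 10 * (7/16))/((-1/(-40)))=1225/16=76.56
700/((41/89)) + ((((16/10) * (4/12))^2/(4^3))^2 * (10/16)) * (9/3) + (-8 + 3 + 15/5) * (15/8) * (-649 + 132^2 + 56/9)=-67980948709/1107000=-61410.07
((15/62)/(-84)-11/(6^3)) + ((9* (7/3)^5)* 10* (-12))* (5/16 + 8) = -14552006071/23436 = -620925.33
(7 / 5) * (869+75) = 6608 / 5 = 1321.60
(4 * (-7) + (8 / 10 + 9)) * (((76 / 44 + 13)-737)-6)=13254.56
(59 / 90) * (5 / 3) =59 / 54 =1.09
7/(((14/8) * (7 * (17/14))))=8/17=0.47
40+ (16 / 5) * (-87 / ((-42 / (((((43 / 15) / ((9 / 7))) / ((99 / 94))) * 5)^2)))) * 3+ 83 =27997239181 / 11908215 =2351.09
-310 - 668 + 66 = -912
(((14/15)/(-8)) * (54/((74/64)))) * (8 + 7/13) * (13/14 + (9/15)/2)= -18576/325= -57.16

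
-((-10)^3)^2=-1000000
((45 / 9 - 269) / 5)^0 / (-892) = -1 / 892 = -0.00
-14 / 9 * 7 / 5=-2.18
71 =71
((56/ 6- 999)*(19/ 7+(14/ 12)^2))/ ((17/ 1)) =-3049163/ 12852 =-237.25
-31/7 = -4.43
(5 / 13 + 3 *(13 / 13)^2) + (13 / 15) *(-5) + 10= 353 / 39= 9.05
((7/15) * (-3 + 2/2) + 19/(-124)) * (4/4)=-2021/1860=-1.09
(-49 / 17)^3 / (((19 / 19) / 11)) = -1294139 / 4913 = -263.41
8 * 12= 96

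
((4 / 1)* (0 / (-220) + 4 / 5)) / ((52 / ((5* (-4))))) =-16 / 13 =-1.23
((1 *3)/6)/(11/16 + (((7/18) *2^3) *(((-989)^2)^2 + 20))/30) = 360/71435144903183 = 0.00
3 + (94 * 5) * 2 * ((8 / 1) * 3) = 22563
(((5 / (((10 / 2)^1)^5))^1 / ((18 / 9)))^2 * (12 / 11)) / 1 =3 / 4296875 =0.00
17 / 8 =2.12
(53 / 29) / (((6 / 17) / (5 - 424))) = -377519 / 174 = -2169.65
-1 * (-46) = 46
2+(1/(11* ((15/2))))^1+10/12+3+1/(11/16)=73/10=7.30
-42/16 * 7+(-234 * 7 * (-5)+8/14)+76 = 461899/56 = 8248.20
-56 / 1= -56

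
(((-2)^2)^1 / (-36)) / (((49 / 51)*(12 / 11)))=-0.11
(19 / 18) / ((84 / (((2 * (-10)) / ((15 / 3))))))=-19 / 378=-0.05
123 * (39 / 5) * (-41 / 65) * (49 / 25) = -741321 / 625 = -1186.11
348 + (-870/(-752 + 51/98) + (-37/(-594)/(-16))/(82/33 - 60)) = 216242141633/619324992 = 349.16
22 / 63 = 0.35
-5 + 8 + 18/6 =6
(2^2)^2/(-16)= -1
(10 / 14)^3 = 125 / 343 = 0.36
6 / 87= 2 / 29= 0.07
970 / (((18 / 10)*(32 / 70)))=84875 / 72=1178.82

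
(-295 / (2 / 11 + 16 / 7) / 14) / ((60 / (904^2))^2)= -6772335186496 / 4275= -1584171973.45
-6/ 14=-3/ 7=-0.43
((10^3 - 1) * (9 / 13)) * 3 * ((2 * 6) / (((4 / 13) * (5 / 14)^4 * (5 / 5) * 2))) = 1554292152 / 625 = 2486867.44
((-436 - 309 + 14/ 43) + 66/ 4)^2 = 3921640129/ 7396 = 530237.98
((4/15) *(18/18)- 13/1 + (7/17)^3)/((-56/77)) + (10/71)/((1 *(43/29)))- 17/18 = 44717960101/2699890020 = 16.56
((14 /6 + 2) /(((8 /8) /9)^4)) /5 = 28431 /5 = 5686.20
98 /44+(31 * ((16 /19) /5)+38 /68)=142247 /17765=8.01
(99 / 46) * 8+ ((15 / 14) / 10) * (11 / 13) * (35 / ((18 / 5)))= 129877 / 7176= 18.10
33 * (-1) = -33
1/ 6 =0.17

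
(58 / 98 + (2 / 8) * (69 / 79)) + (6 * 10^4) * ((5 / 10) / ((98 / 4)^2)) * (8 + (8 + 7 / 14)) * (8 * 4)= 20022374705 / 758716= 26389.81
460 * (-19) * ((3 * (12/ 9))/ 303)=-34960/ 303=-115.38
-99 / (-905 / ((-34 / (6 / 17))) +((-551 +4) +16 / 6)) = 85833 / 463792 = 0.19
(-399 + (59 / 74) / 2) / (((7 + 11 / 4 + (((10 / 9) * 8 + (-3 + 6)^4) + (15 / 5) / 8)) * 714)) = -176979 / 31706003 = -0.01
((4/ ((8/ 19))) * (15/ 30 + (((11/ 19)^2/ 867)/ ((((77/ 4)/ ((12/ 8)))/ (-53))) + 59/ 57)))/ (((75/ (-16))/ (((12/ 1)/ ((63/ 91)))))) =-1397651632/ 25944975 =-53.87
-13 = -13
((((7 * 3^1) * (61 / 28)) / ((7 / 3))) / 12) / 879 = 61 / 32816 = 0.00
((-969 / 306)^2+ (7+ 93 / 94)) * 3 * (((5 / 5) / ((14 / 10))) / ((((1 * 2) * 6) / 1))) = 21775 / 6768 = 3.22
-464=-464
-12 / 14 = -6 / 7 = -0.86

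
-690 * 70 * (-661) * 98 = 3128777400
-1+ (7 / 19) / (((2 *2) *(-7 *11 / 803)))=-149 / 76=-1.96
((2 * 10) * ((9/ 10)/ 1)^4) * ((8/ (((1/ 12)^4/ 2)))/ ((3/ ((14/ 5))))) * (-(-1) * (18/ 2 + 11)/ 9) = 1128701952/ 125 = 9029615.62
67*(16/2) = 536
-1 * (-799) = 799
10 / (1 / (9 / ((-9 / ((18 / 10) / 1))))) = -18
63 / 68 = 0.93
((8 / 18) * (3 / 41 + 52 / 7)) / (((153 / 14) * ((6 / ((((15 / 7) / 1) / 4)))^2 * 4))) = 53825 / 88524576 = 0.00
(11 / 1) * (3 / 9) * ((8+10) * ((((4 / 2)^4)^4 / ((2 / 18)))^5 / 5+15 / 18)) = 4711466807679999717056849117459 / 5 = 942293361535999943411369800000.00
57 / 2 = 28.50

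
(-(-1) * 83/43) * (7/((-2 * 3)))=-581/258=-2.25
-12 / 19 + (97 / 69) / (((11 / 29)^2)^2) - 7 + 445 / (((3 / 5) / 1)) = 15392846003 / 19194351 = 801.95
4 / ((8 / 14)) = 7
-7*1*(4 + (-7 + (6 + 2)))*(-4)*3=420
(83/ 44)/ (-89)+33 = 129145/ 3916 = 32.98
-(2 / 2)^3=-1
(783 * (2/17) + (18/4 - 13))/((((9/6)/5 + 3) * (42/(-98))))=-99505/1683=-59.12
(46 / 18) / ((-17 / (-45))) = 115 / 17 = 6.76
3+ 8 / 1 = 11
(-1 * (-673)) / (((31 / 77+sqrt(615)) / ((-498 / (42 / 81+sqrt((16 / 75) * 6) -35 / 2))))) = 6967851660 / ((31+77 * sqrt(615)) * (4585 -216 * sqrt(2))) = 839.04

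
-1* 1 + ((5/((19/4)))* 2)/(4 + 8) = -47/57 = -0.82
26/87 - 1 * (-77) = 6725/87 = 77.30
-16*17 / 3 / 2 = -136 / 3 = -45.33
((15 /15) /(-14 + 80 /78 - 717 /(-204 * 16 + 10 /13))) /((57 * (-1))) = 551486 /400938247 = 0.00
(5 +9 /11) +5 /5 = 75 /11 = 6.82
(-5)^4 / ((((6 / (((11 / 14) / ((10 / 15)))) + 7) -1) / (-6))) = -20625 / 61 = -338.11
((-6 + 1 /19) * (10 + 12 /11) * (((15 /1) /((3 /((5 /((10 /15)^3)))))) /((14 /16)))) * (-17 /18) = 8788575 /1463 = 6007.23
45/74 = 0.61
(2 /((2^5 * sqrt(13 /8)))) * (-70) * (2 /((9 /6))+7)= -875 * sqrt(26) /156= -28.60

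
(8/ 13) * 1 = 8/ 13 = 0.62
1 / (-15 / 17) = -17 / 15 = -1.13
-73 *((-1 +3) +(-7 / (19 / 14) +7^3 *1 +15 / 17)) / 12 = -4016971 / 1938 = -2072.74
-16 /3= -5.33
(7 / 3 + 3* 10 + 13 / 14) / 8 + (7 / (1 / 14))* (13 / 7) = 62549 / 336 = 186.16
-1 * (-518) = 518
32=32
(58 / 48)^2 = 841 / 576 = 1.46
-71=-71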